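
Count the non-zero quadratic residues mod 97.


For prime p, the number of non-zero quadratic residues is (p-1)/2.
= (97-1)/2
= 48

48


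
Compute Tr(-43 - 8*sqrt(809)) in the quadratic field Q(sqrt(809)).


Tr(a + b*sqrt(d)) = (a + b*sqrt(d)) + (a - b*sqrt(d)) = 2a
= 2 * (-43)
= -86

-86


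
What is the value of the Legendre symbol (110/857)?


p = 857 is prime, so compute (110/857) with the reciprocity algorithm (Jacobi-symbol steps: pull out 2s via (2/n), flip via reciprocity, reduce):
  pull out 2: (2/857) = +1  (since 857 mod 8 = 1)
  reciprocity: (55/857) -> +(857/55)
  reduce: (32/55)
  pull out 2: (2/55) = +1  (since 55 mod 8 = 7)
  pull out 2: (2/55) = +1  (since 55 mod 8 = 7)
  pull out 2: (2/55) = +1  (since 55 mod 8 = 7)
  pull out 2: (2/55) = +1  (since 55 mod 8 = 7)
  pull out 2: (2/55) = +1  (since 55 mod 8 = 7)
  (1/55) = 1
Product of signs = 1
(110/857) = 1

1


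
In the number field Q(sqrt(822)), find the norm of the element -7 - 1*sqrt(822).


N(a + b*sqrt(d)) = a^2 - d*b^2
= (-7)^2 - (822)*(-1)^2
= 49 - 822
= -773

-773


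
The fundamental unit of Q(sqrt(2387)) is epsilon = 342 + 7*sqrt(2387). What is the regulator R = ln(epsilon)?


epsilon = 342 + 7*sqrt(2387)
= 683.9985
R = ln(683.9985)
= 6.5280

6.5280


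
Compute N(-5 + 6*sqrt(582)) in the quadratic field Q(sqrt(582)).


N(a + b*sqrt(d)) = a^2 - d*b^2
= (-5)^2 - (582)*(6)^2
= 25 - 20952
= -20927

-20927


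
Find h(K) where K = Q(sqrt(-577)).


K = Q(sqrt(-577)). d mod 4 = 3, so D = disc(K) = 4d = -2308
h(K) equals the number of primitive reduced positive-definite forms (a, b, c) = a*x^2 + b*x*y + c*y^2 with b^2 - 4ac = D,
where reduced means |b| <= a <= c, with b >= 0 whenever |b| = a or a = c, and primitive means gcd(a, b, c) = 1.
Reduced forces 3a^2 <= |D| = 2308, so 1 <= a <= 27; b must have the parity of D, and c = (b^2 - D)/(4a) must be an integer >= a.
Enumerate a = 1..27, b in [-a, a]:
  a=1: (1, 0, 577)  [1]
  a=2: (2, 2, 289)  [1]
  a=3..6: none
  a=7: (7, -4, 83), (7, 4, 83)  [2]
  a=8..13: none
  a=14: (14, -10, 43), (14, 10, 43)  [2]
  a=15..16: none
  a=17: (17, -2, 34), (17, 2, 34)  [2]
  a=18..27: none
Total reduced forms: 1 + 1 + 2 + 2 + 2 = 8
h = 8

8


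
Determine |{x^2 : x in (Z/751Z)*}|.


For prime p, the number of non-zero quadratic residues is (p-1)/2.
= (751-1)/2
= 375

375


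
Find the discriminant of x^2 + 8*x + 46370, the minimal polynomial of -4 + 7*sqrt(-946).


The element -4 + 7*sqrt(-946) has minimal polynomial:
x^2 + 8*x + 46370
Discriminant = (8)^2 - 4*(46370)
= 64 - 185480
= -185416

-185416


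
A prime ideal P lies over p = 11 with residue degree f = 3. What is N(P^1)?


N(P^a) = p^(a*f)
= 11^(1*3)
= 11^3
= 1331

1331


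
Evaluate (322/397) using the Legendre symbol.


p = 397 is prime, so compute (322/397) with the reciprocity algorithm (Jacobi-symbol steps: pull out 2s via (2/n), flip via reciprocity, reduce):
  pull out 2: (2/397) = -1  (since 397 mod 8 = 5)
  reciprocity: (161/397) -> +(397/161)
  reduce: (75/161)
  reciprocity: (75/161) -> +(161/75)
  reduce: (11/75)
  reciprocity: (11/75) -> -(75/11)
  reduce: (9/11)
  reciprocity: (9/11) -> +(11/9)
  reduce: (2/9)
  pull out 2: (2/9) = +1  (since 9 mod 8 = 1)
  (1/9) = 1
Product of signs = 1
(322/397) = 1

1


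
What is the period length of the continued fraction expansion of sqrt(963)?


Run the CF algorithm for sqrt(963).
a_0 = floor(sqrt(963)) = 31; set m_0=0, q_0=1.
Recurrence: m' = q*a - m,  q' = (d - m'^2)/q,  a' = floor((a_0 + m')/q').
  step 1: m=31, q=2, a=31
  step 2: m=31, q=1, a=62
a_2 = 2*a_0 = 62, so the period closes here.
sqrt(963) = [31; 31, 62]
Period length = 2

2


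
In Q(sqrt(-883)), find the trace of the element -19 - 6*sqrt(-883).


Tr(a + b*sqrt(d)) = (a + b*sqrt(d)) + (a - b*sqrt(d)) = 2a
= 2 * (-19)
= -38

-38


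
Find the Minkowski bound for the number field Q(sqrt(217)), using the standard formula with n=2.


d = 217, d mod 4 = 1, so disc(K) = d = 217; |disc(K)| = 217
Real quadratic field, so n = 2, s = r2 = 0, r1 = 2
M = (n!/n^n) * (4/pi)^s * sqrt(|disc(K)|) = (2!/2^2) * (4/pi)^0 * sqrt(217)
= 0.5 * 1.000000 * 14.730920
= 7.3655

7.3655


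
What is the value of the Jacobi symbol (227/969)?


Compute (227/969) via quadratic reciprocity:
  reciprocity: (227/969) -> +(969/227)
  reduce: (61/227)
  reciprocity: (61/227) -> +(227/61)
  reduce: (44/61)
  pull out 2: (2/61) = -1  (since 61 mod 8 = 5)
  pull out 2: (2/61) = -1  (since 61 mod 8 = 5)
  reciprocity: (11/61) -> +(61/11)
  reduce: (6/11)
  pull out 2: (2/11) = -1  (since 11 mod 8 = 3)
  reciprocity: (3/11) -> -(11/3)
  reduce: (2/3)
  pull out 2: (2/3) = -1  (since 3 mod 8 = 3)
  (1/3) = 1
Product of signs = -1

-1


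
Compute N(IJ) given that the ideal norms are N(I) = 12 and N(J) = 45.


N(IJ) = N(I) * N(J)
= 12 * 45
= 540

540


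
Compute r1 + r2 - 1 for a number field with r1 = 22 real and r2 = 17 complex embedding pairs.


By Dirichlet's unit theorem:
rank = r1 + r2 - 1
= 22 + 17 - 1
= 38

38


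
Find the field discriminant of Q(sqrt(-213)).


For K = Q(sqrt(d)) with d squarefree: disc(K) = d if d = 1 mod 4, and disc(K) = 4d if d = 2 or 3 mod 4.
Here d = -213, and d mod 4 = 3.
d = 3 mod 4, not 1 (O_K = Z[sqrt(d)]), so disc(K) = 4d = 4 * (-213) = -852

-852


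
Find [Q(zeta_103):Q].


The degree equals Euler's totient phi(103).
103 = 103
phi(103) = 102

102


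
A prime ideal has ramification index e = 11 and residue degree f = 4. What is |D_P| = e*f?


|D_P| = e * f
= 11 * 4
= 44

44


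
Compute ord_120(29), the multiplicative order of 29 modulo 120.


We want ord_120(29), the smallest k >= 1 with 29^k = 1 mod 120.
n = 120 = 2^3 * 3 * 5, phi(120) = 32; the order divides phi(n).
Divisors of 32: 1, 2, 4, 8, 16, 32
Repeated squaring mod 120: 29^1 = 29, 29^2 = 1, 29^4 = 1, 29^8 = 1, 29^16 = 1, 29^32 = 1
Test divisors in increasing order:
  k=1: 29^1 = 29 mod 120
  k=2: 29^2 = 1 mod 120  <- first divisor giving 1
Order = 2

2


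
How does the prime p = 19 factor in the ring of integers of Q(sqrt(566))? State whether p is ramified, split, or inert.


K = Q(sqrt(566)). Since d mod 4 = 2, disc(K) = 2264.
Check p | disc: 2264 mod 19 = 3.
p does not divide disc. Compute Legendre symbol (d/p):
15^((19-1)/2) mod 19 = -1
(d/p) = -1, so p is inert: (p) stays prime with e=1, f=2, g=1.
Therefore p is inert.

inert


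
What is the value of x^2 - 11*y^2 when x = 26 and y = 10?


x^2 - d*y^2
= 26^2 - 11*10^2
= 676 - 1100
= -424

-424


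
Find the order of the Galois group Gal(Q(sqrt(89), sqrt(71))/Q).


The 2 square roots of distinct primes are multiplicatively independent over Q,
so [K:Q] = 2^2 and Gal(K/Q) is isomorphic to (Z/2Z)^2.
|Gal| = 2^2 = 4

4


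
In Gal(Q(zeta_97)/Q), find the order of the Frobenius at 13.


The Frobenius at p in Gal(Q(zeta_n)/Q) = (Z/nZ)* is the class of p, so its order is ord_97(13), the smallest k >= 1 with 13^k = 1 mod 97.
n = 97 = 97, phi(97) = 96; the order divides phi(n).
Divisors of 96: 1, 2, 3, 4, 6, 8, 12, 16, 24, 32, 48, 96
Repeated squaring mod 97: 13^1 = 13, 13^2 = 72, 13^4 = 43, 13^8 = 6, 13^16 = 36, 13^32 = 35, 13^64 = 61
Test divisors in increasing order:
  k=1: 13^1 = 13 mod 97
  k=2: 13^2 = 72 mod 97
  k=3: 13^3 = 72 * 13 = 63 mod 97
  k=4: 13^4 = 43 mod 97
  k=6: 13^6 = 43 * 72 = 89 mod 97
  k=8: 13^8 = 6 mod 97
  k=12: 13^12 = 6 * 43 = 64 mod 97
  k=16: 13^16 = 36 mod 97
  k=24: 13^24 = 36 * 6 = 22 mod 97
  k=32: 13^32 = 35 mod 97
  k=48: 13^48 = 35 * 36 = 96 mod 97
  k=96: 13^96 = 61 * 35 = 1 mod 97  <- first divisor giving 1
Order = 96

96


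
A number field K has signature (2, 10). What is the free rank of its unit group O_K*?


By Dirichlet's unit theorem:
rank = r1 + r2 - 1
= 2 + 10 - 1
= 11

11


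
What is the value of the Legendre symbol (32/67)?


p = 67 is prime, so compute (32/67) with the reciprocity algorithm (Jacobi-symbol steps: pull out 2s via (2/n), flip via reciprocity, reduce):
  pull out 2: (2/67) = -1  (since 67 mod 8 = 3)
  pull out 2: (2/67) = -1  (since 67 mod 8 = 3)
  pull out 2: (2/67) = -1  (since 67 mod 8 = 3)
  pull out 2: (2/67) = -1  (since 67 mod 8 = 3)
  pull out 2: (2/67) = -1  (since 67 mod 8 = 3)
  (1/67) = 1
Product of signs = -1
(32/67) = -1

-1


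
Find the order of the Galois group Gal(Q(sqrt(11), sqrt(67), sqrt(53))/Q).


The 3 square roots of distinct primes are multiplicatively independent over Q,
so [K:Q] = 2^3 and Gal(K/Q) is isomorphic to (Z/2Z)^3.
|Gal| = 2^3 = 8

8


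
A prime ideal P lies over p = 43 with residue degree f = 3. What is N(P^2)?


N(P^a) = p^(a*f)
= 43^(2*3)
= 43^6
= 6321363049

6321363049


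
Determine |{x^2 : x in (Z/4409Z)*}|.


For prime p, the number of non-zero quadratic residues is (p-1)/2.
= (4409-1)/2
= 2204

2204


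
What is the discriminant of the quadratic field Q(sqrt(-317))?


For K = Q(sqrt(d)) with d squarefree: disc(K) = d if d = 1 mod 4, and disc(K) = 4d if d = 2 or 3 mod 4.
Here d = -317, and d mod 4 = 3.
d = 3 mod 4, not 1 (O_K = Z[sqrt(d)]), so disc(K) = 4d = 4 * (-317) = -1268

-1268


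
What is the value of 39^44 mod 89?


p = 89 is prime and the exponent is (p-1)/2 = 44, so by Euler's criterion 39^44 = (39/89) = +1 or -1 mod 89.
Compute by square-and-multiply:
  44 = 32 + 8 + 4 (binary 101100)
  Repeated squaring mod 89: 39^1 = 39, 39^2 = 8, 39^4 = 64, 39^8 = 2, 39^16 = 4, 39^32 = 16
  39^44 = 39^32 * 39^8 * 39^4 = 16 * 2 * 64 mod 89
    16 * 2 = 32 = 32 mod 89
    32 * 64 = 2048 = 1 mod 89
  39^44 = 1 mod 89
Result 1: 39 is a quadratic residue mod 89.
39^44 mod 89 = 1

1


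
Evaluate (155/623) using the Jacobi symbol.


Compute (155/623) via quadratic reciprocity:
  reciprocity: (155/623) -> -(623/155)
  reduce: (3/155)
  reciprocity: (3/155) -> -(155/3)
  reduce: (2/3)
  pull out 2: (2/3) = -1  (since 3 mod 8 = 3)
  (1/3) = 1
Product of signs = -1

-1


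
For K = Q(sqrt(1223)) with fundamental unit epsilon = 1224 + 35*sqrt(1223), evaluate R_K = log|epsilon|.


epsilon = 1224 + 35*sqrt(1223)
= 2447.9996
R = ln(2447.9996)
= 7.8030

7.8030


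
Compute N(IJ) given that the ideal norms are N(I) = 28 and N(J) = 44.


N(IJ) = N(I) * N(J)
= 28 * 44
= 1232

1232


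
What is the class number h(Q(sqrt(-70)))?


K = Q(sqrt(-70)). d mod 4 = 2, so D = disc(K) = 4d = -280
h(K) equals the number of primitive reduced positive-definite forms (a, b, c) = a*x^2 + b*x*y + c*y^2 with b^2 - 4ac = D,
where reduced means |b| <= a <= c, with b >= 0 whenever |b| = a or a = c, and primitive means gcd(a, b, c) = 1.
Reduced forces 3a^2 <= |D| = 280, so 1 <= a <= 9; b must have the parity of D, and c = (b^2 - D)/(4a) must be an integer >= a.
Enumerate a = 1..9, b in [-a, a]:
  a=1: (1, 0, 70)  [1]
  a=2: (2, 0, 35)  [1]
  a=3..4: none
  a=5: (5, 0, 14)  [1]
  a=6: none
  a=7: (7, 0, 10)  [1]
  a=8..9: none
Total reduced forms: 1 + 1 + 1 + 1 = 4
h = 4

4


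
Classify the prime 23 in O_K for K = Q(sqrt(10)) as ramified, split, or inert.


K = Q(sqrt(10)). Since d mod 4 = 2, disc(K) = 40.
Check p | disc: 40 mod 23 = 17.
p does not divide disc. Compute Legendre symbol (d/p):
10^((23-1)/2) mod 23 = -1
(d/p) = -1, so p is inert: (p) stays prime with e=1, f=2, g=1.
Therefore p is inert.

inert


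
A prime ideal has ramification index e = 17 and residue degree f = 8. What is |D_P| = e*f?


|D_P| = e * f
= 17 * 8
= 136

136


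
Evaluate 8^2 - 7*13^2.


x^2 - d*y^2
= 8^2 - 7*13^2
= 64 - 1183
= -1119

-1119


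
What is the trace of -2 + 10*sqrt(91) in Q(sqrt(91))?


Tr(a + b*sqrt(d)) = (a + b*sqrt(d)) + (a - b*sqrt(d)) = 2a
= 2 * (-2)
= -4

-4


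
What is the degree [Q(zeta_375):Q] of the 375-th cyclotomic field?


The degree equals Euler's totient phi(375).
375 = 3 * 5^3
phi(375) = 200

200


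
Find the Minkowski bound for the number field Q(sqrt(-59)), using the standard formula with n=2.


d = -59, d mod 4 = 1, so disc(K) = d = -59; |disc(K)| = 59
Imaginary quadratic field, so n = 2, s = r2 = 1, r1 = 0
M = (n!/n^n) * (4/pi)^s * sqrt(|disc(K)|) = (2!/2^2) * (4/pi)^1 * sqrt(59)
= 0.5 * 1.273240 * 7.681146
= 4.8900

4.8900


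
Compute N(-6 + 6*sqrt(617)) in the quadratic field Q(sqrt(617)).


N(a + b*sqrt(d)) = a^2 - d*b^2
= (-6)^2 - (617)*(6)^2
= 36 - 22212
= -22176

-22176


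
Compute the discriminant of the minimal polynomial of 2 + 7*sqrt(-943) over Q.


The element 2 + 7*sqrt(-943) has minimal polynomial:
x^2 - 4*x + 46211
Discriminant = (-4)^2 - 4*(46211)
= 16 - 184844
= -184828

-184828


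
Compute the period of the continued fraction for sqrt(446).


Run the CF algorithm for sqrt(446).
a_0 = floor(sqrt(446)) = 21; set m_0=0, q_0=1.
Recurrence: m' = q*a - m,  q' = (d - m'^2)/q,  a' = floor((a_0 + m')/q').
  step 1: m=21, q=5, a=8
  step 2: m=19, q=17, a=2
  step 3: m=15, q=13, a=2
  step 4: m=11, q=25, a=1
  step 5: m=14, q=10, a=3
  step 6: m=16, q=19, a=1
  step 7: m=3, q=23, a=1
  step 8: m=20, q=2, a=20
  step 9: m=20, q=23, a=1
  step 10: m=3, q=19, a=1
  step 11: m=16, q=10, a=3
  step 12: m=14, q=25, a=1
  step 13: m=11, q=13, a=2
  step 14: m=15, q=17, a=2
  step 15: m=19, q=5, a=8
  step 16: m=21, q=1, a=42
a_16 = 2*a_0 = 42, so the period closes here.
sqrt(446) = [21; 8, 2, 2, 1, 3, 1, 1, 20, 1, 1, 3, 1, 2, 2, 8, 42]
Period length = 16

16


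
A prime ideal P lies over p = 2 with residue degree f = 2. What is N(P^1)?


N(P^a) = p^(a*f)
= 2^(1*2)
= 2^2
= 4

4


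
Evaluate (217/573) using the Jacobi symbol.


Compute (217/573) via quadratic reciprocity:
  reciprocity: (217/573) -> +(573/217)
  reduce: (139/217)
  reciprocity: (139/217) -> +(217/139)
  reduce: (78/139)
  pull out 2: (2/139) = -1  (since 139 mod 8 = 3)
  reciprocity: (39/139) -> -(139/39)
  reduce: (22/39)
  pull out 2: (2/39) = +1  (since 39 mod 8 = 7)
  reciprocity: (11/39) -> -(39/11)
  reduce: (6/11)
  pull out 2: (2/11) = -1  (since 11 mod 8 = 3)
  reciprocity: (3/11) -> -(11/3)
  reduce: (2/3)
  pull out 2: (2/3) = -1  (since 3 mod 8 = 3)
  (1/3) = 1
Product of signs = 1

1


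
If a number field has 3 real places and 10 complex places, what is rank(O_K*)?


By Dirichlet's unit theorem:
rank = r1 + r2 - 1
= 3 + 10 - 1
= 12

12


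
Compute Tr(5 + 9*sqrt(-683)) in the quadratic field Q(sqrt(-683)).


Tr(a + b*sqrt(d)) = (a + b*sqrt(d)) + (a - b*sqrt(d)) = 2a
= 2 * (5)
= 10

10


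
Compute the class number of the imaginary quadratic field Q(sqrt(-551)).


K = Q(sqrt(-551)). d mod 4 = 1, so D = disc(K) = d = -551
h(K) equals the number of primitive reduced positive-definite forms (a, b, c) = a*x^2 + b*x*y + c*y^2 with b^2 - 4ac = D,
where reduced means |b| <= a <= c, with b >= 0 whenever |b| = a or a = c, and primitive means gcd(a, b, c) = 1.
Reduced forces 3a^2 <= |D| = 551, so 1 <= a <= 13; b must have the parity of D, and c = (b^2 - D)/(4a) must be an integer >= a.
Enumerate a = 1..13, b in [-a, a]:
  a=1: (1, 1, 138)  [1]
  a=2: (2, -1, 69), (2, 1, 69)  [2]
  a=3: (3, -1, 46), (3, 1, 46)  [2]
  a=4: (4, -3, 35), (4, 3, 35)  [2]
  a=5: (5, -3, 28), (5, 3, 28)  [2]
  a=6: (6, -5, 24), (6, -1, 23), (6, 1, 23), (6, 5, 24)  [4]
  a=7: (7, -3, 20), (7, 3, 20)  [2]
  a=8: (8, -5, 18), (8, 5, 18)  [2]
  a=9: (9, -5, 16), (9, 5, 16)  [2]
  a=10: (10, -7, 15), (10, -3, 14), (10, 3, 14), (10, 7, 15)  [4]
  a=11: none
  a=12: (12, -11, 14), (12, 5, 12), (12, 11, 14)  [3]
  a=13: none
Total reduced forms: 1 + 2 + 2 + 2 + 2 + 4 + 2 + 2 + 2 + 4 + 3 = 26
h = 26

26


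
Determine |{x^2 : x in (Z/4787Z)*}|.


For prime p, the number of non-zero quadratic residues is (p-1)/2.
= (4787-1)/2
= 2393

2393


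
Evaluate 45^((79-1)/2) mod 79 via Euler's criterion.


p = 79 is prime and the exponent is (p-1)/2 = 39, so by Euler's criterion 45^39 = (45/79) = +1 or -1 mod 79.
Compute by square-and-multiply:
  39 = 32 + 4 + 2 + 1 (binary 100111)
  Repeated squaring mod 79: 45^1 = 45, 45^2 = 50, 45^4 = 51, 45^8 = 73, 45^16 = 36, 45^32 = 32
  45^39 = 45^32 * 45^4 * 45^2 * 45^1 = 32 * 51 * 50 * 45 mod 79
    32 * 51 = 1632 = 52 mod 79
    52 * 50 = 2600 = 72 mod 79
    72 * 45 = 3240 = 1 mod 79
  45^39 = 1 mod 79
Result 1: 45 is a quadratic residue mod 79.
45^39 mod 79 = 1

1


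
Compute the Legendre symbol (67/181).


p = 181 is prime, so compute (67/181) with the reciprocity algorithm (Jacobi-symbol steps: pull out 2s via (2/n), flip via reciprocity, reduce):
  reciprocity: (67/181) -> +(181/67)
  reduce: (47/67)
  reciprocity: (47/67) -> -(67/47)
  reduce: (20/47)
  pull out 2: (2/47) = +1  (since 47 mod 8 = 7)
  pull out 2: (2/47) = +1  (since 47 mod 8 = 7)
  reciprocity: (5/47) -> +(47/5)
  reduce: (2/5)
  pull out 2: (2/5) = -1  (since 5 mod 8 = 5)
  (1/5) = 1
Product of signs = 1
(67/181) = 1

1


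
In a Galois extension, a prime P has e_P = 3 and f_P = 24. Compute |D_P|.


|D_P| = e * f
= 3 * 24
= 72

72


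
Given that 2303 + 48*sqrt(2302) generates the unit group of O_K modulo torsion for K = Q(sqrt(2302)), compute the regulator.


epsilon = 2303 + 48*sqrt(2302)
= 4605.9998
R = ln(4605.9998)
= 8.4351

8.4351


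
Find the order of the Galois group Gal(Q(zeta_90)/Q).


|Gal(Q(zeta_90)/Q)| = phi(90)
= 24

24


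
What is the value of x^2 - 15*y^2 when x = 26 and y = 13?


x^2 - d*y^2
= 26^2 - 15*13^2
= 676 - 2535
= -1859

-1859


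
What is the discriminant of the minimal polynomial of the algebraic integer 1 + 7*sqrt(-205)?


The element 1 + 7*sqrt(-205) has minimal polynomial:
x^2 - 2*x + 10046
Discriminant = (-2)^2 - 4*(10046)
= 4 - 40184
= -40180

-40180


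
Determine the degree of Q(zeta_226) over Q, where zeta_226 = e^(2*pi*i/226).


The degree equals Euler's totient phi(226).
226 = 2 * 113
phi(226) = 112

112


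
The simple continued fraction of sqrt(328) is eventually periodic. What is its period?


Run the CF algorithm for sqrt(328).
a_0 = floor(sqrt(328)) = 18; set m_0=0, q_0=1.
Recurrence: m' = q*a - m,  q' = (d - m'^2)/q,  a' = floor((a_0 + m')/q').
  step 1: m=18, q=4, a=9
  step 2: m=18, q=1, a=36
a_2 = 2*a_0 = 36, so the period closes here.
sqrt(328) = [18; 9, 36]
Period length = 2

2


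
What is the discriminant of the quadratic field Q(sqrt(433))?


For K = Q(sqrt(d)) with d squarefree: disc(K) = d if d = 1 mod 4, and disc(K) = 4d if d = 2 or 3 mod 4.
Here d = 433, and d mod 4 = 1.
d = 1 mod 4 (O_K = Z[(1+sqrt(d))/2]), so disc(K) = d = 433

433


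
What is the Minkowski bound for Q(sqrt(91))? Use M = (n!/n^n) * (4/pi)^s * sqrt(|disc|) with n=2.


d = 91, d mod 4 = 3, so disc(K) = 4d = 364; |disc(K)| = 364
Real quadratic field, so n = 2, s = r2 = 0, r1 = 2
M = (n!/n^n) * (4/pi)^s * sqrt(|disc(K)|) = (2!/2^2) * (4/pi)^0 * sqrt(364)
= 0.5 * 1.000000 * 19.078784
= 9.5394

9.5394


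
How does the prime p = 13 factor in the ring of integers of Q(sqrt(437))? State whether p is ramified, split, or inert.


K = Q(sqrt(437)). Since d mod 4 = 1, disc(K) = 437.
Check p | disc: 437 mod 13 = 8.
p does not divide disc. Compute Legendre symbol (d/p):
8^((13-1)/2) mod 13 = -1
(d/p) = -1, so p is inert: (p) stays prime with e=1, f=2, g=1.
Therefore p is inert.

inert


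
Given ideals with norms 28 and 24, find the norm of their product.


N(IJ) = N(I) * N(J)
= 28 * 24
= 672

672


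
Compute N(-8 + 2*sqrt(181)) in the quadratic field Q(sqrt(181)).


N(a + b*sqrt(d)) = a^2 - d*b^2
= (-8)^2 - (181)*(2)^2
= 64 - 724
= -660

-660


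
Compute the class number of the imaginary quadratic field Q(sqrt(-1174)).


K = Q(sqrt(-1174)). d mod 4 = 2, so D = disc(K) = 4d = -4696
h(K) equals the number of primitive reduced positive-definite forms (a, b, c) = a*x^2 + b*x*y + c*y^2 with b^2 - 4ac = D,
where reduced means |b| <= a <= c, with b >= 0 whenever |b| = a or a = c, and primitive means gcd(a, b, c) = 1.
Reduced forces 3a^2 <= |D| = 4696, so 1 <= a <= 39; b must have the parity of D, and c = (b^2 - D)/(4a) must be an integer >= a.
Enumerate a = 1..39, b in [-a, a]:
  a=1: (1, 0, 1174)  [1]
  a=2: (2, 0, 587)  [1]
  a=3..4: none
  a=5: (5, -2, 235), (5, 2, 235)  [2]
  a=6: none
  a=7: (7, -6, 169), (7, 6, 169)  [2]
  a=8..9: none
  a=10: (10, -8, 119), (10, 8, 119)  [2]
  a=11: (11, -10, 109), (11, 10, 109)  [2]
  a=12: none
  a=13: (13, -6, 91), (13, 6, 91)  [2]
  a=14: (14, -8, 85), (14, 8, 85)  [2]
  a=15..16: none
  a=17: (17, -8, 70), (17, 8, 70)  [2]
  a=18: none
  a=19: (19, -4, 62), (19, 4, 62)  [2]
  a=20..21: none
  a=22: (22, -12, 55), (22, 12, 55)  [2]
  a=23..24: none
  a=25: (25, -2, 47), (25, 2, 47)  [2]
  a=26: (26, -20, 49), (26, 20, 49)  [2]
  a=27..30: none
  a=31: (31, -4, 38), (31, 4, 38)  [2]
  a=32..33: none
  a=34: (34, -8, 35), (34, 8, 35)  [2]
  a=35: (35, -22, 37), (35, 22, 37)  [2]
  a=36..39: none
Total reduced forms: 1 + 1 + 2 + 2 + 2 + 2 + 2 + 2 + 2 + 2 + 2 + 2 + 2 + 2 + 2 + 2 = 30
h = 30

30


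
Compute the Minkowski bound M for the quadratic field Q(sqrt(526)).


d = 526, d mod 4 = 2, so disc(K) = 4d = 2104; |disc(K)| = 2104
Real quadratic field, so n = 2, s = r2 = 0, r1 = 2
M = (n!/n^n) * (4/pi)^s * sqrt(|disc(K)|) = (2!/2^2) * (4/pi)^0 * sqrt(2104)
= 0.5 * 1.000000 * 45.869380
= 22.9347

22.9347


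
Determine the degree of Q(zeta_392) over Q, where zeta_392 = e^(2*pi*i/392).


The degree equals Euler's totient phi(392).
392 = 2^3 * 7^2
phi(392) = 168

168


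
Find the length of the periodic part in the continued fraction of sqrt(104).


Run the CF algorithm for sqrt(104).
a_0 = floor(sqrt(104)) = 10; set m_0=0, q_0=1.
Recurrence: m' = q*a - m,  q' = (d - m'^2)/q,  a' = floor((a_0 + m')/q').
  step 1: m=10, q=4, a=5
  step 2: m=10, q=1, a=20
a_2 = 2*a_0 = 20, so the period closes here.
sqrt(104) = [10; 5, 20]
Period length = 2

2


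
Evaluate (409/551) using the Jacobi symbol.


Compute (409/551) via quadratic reciprocity:
  reciprocity: (409/551) -> +(551/409)
  reduce: (142/409)
  pull out 2: (2/409) = +1  (since 409 mod 8 = 1)
  reciprocity: (71/409) -> +(409/71)
  reduce: (54/71)
  pull out 2: (2/71) = +1  (since 71 mod 8 = 7)
  reciprocity: (27/71) -> -(71/27)
  reduce: (17/27)
  reciprocity: (17/27) -> +(27/17)
  reduce: (10/17)
  pull out 2: (2/17) = +1  (since 17 mod 8 = 1)
  reciprocity: (5/17) -> +(17/5)
  reduce: (2/5)
  pull out 2: (2/5) = -1  (since 5 mod 8 = 5)
  (1/5) = 1
Product of signs = 1

1


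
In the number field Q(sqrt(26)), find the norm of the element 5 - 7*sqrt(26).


N(a + b*sqrt(d)) = a^2 - d*b^2
= (5)^2 - (26)*(-7)^2
= 25 - 1274
= -1249

-1249


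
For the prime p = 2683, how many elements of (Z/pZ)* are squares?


For prime p, the number of non-zero quadratic residues is (p-1)/2.
= (2683-1)/2
= 1341

1341


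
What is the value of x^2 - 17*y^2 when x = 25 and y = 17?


x^2 - d*y^2
= 25^2 - 17*17^2
= 625 - 4913
= -4288

-4288


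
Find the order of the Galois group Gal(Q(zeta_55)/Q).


|Gal(Q(zeta_55)/Q)| = phi(55)
= 40

40


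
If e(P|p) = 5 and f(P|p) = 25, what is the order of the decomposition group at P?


|D_P| = e * f
= 5 * 25
= 125

125


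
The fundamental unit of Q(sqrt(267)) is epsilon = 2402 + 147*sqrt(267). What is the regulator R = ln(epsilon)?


epsilon = 2402 + 147*sqrt(267)
= 4803.9998
R = ln(4803.9998)
= 8.4772

8.4772


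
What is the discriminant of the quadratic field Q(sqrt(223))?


For K = Q(sqrt(d)) with d squarefree: disc(K) = d if d = 1 mod 4, and disc(K) = 4d if d = 2 or 3 mod 4.
Here d = 223, and d mod 4 = 3.
d = 3 mod 4, not 1 (O_K = Z[sqrt(d)]), so disc(K) = 4d = 4 * (223) = 892

892


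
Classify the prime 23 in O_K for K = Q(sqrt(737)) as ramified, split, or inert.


K = Q(sqrt(737)). Since d mod 4 = 1, disc(K) = 737.
Check p | disc: 737 mod 23 = 1.
p does not divide disc. Compute Legendre symbol (d/p):
1^((23-1)/2) mod 23 = 1
(d/p) = 1, so p splits: (p) = P*P' with e=1, f=1, g=2.
Therefore p is split.

split


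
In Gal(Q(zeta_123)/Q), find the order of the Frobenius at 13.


The Frobenius at p in Gal(Q(zeta_n)/Q) = (Z/nZ)* is the class of p, so its order is ord_123(13), the smallest k >= 1 with 13^k = 1 mod 123.
n = 123 = 3 * 41, phi(123) = 80; the order divides phi(n).
Divisors of 80: 1, 2, 4, 5, 8, 10, 16, 20, 40, 80
Repeated squaring mod 123: 13^1 = 13, 13^2 = 46, 13^4 = 25, 13^8 = 10, 13^16 = 100, 13^32 = 37, 13^64 = 16
Test divisors in increasing order:
  k=1: 13^1 = 13 mod 123
  k=2: 13^2 = 46 mod 123
  k=4: 13^4 = 25 mod 123
  k=5: 13^5 = 25 * 13 = 79 mod 123
  k=8: 13^8 = 10 mod 123
  k=10: 13^10 = 10 * 46 = 91 mod 123
  k=16: 13^16 = 100 mod 123
  k=20: 13^20 = 100 * 25 = 40 mod 123
  k=40: 13^40 = 37 * 10 = 1 mod 123  <- first divisor giving 1
Order = 40

40


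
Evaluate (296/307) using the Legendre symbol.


p = 307 is prime, so compute (296/307) with the reciprocity algorithm (Jacobi-symbol steps: pull out 2s via (2/n), flip via reciprocity, reduce):
  pull out 2: (2/307) = -1  (since 307 mod 8 = 3)
  pull out 2: (2/307) = -1  (since 307 mod 8 = 3)
  pull out 2: (2/307) = -1  (since 307 mod 8 = 3)
  reciprocity: (37/307) -> +(307/37)
  reduce: (11/37)
  reciprocity: (11/37) -> +(37/11)
  reduce: (4/11)
  pull out 2: (2/11) = -1  (since 11 mod 8 = 3)
  pull out 2: (2/11) = -1  (since 11 mod 8 = 3)
  (1/11) = 1
Product of signs = -1
(296/307) = -1

-1


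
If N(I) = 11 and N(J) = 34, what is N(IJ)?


N(IJ) = N(I) * N(J)
= 11 * 34
= 374

374


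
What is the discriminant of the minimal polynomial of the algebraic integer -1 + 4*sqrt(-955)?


The element -1 + 4*sqrt(-955) has minimal polynomial:
x^2 + 2*x + 15281
Discriminant = (2)^2 - 4*(15281)
= 4 - 61124
= -61120

-61120


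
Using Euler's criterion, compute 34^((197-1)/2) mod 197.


p = 197 is prime and the exponent is (p-1)/2 = 98, so by Euler's criterion 34^98 = (34/197) = +1 or -1 mod 197.
Compute by square-and-multiply:
  98 = 64 + 32 + 2 (binary 1100010)
  Repeated squaring mod 197: 34^1 = 34, 34^2 = 171, 34^4 = 85, 34^8 = 133, 34^16 = 156, 34^32 = 105, 34^64 = 190
  34^98 = 34^64 * 34^32 * 34^2 = 190 * 105 * 171 mod 197
    190 * 105 = 19950 = 53 mod 197
    53 * 171 = 9063 = 1 mod 197
  34^98 = 1 mod 197
Result 1: 34 is a quadratic residue mod 197.
34^98 mod 197 = 1

1


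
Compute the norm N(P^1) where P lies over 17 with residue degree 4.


N(P^a) = p^(a*f)
= 17^(1*4)
= 17^4
= 83521

83521


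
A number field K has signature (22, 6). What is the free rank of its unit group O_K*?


By Dirichlet's unit theorem:
rank = r1 + r2 - 1
= 22 + 6 - 1
= 27

27


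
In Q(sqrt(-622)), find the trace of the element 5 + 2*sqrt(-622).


Tr(a + b*sqrt(d)) = (a + b*sqrt(d)) + (a - b*sqrt(d)) = 2a
= 2 * (5)
= 10

10


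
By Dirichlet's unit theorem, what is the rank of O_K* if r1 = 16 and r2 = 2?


By Dirichlet's unit theorem:
rank = r1 + r2 - 1
= 16 + 2 - 1
= 17

17


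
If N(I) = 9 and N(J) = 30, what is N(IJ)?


N(IJ) = N(I) * N(J)
= 9 * 30
= 270

270


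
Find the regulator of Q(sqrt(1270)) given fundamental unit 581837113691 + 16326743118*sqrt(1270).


epsilon = 581837113691 + 16326743118*sqrt(1270)
= 1.1637e+12
R = ln(1.1637e+12)
= 27.7826

27.7826


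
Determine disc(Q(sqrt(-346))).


For K = Q(sqrt(d)) with d squarefree: disc(K) = d if d = 1 mod 4, and disc(K) = 4d if d = 2 or 3 mod 4.
Here d = -346, and d mod 4 = 2.
d = 2 mod 4, not 1 (O_K = Z[sqrt(d)]), so disc(K) = 4d = 4 * (-346) = -1384

-1384


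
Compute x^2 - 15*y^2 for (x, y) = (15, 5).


x^2 - d*y^2
= 15^2 - 15*5^2
= 225 - 375
= -150

-150


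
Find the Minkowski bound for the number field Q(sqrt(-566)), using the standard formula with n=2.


d = -566, d mod 4 = 2, so disc(K) = 4d = -2264; |disc(K)| = 2264
Imaginary quadratic field, so n = 2, s = r2 = 1, r1 = 0
M = (n!/n^n) * (4/pi)^s * sqrt(|disc(K)|) = (2!/2^2) * (4/pi)^1 * sqrt(2264)
= 0.5 * 1.273240 * 47.581509
= 30.2913

30.2913


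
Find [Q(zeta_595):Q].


The degree equals Euler's totient phi(595).
595 = 5 * 7 * 17
phi(595) = 384

384


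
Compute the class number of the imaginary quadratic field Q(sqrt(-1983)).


K = Q(sqrt(-1983)). d mod 4 = 1, so D = disc(K) = d = -1983
h(K) equals the number of primitive reduced positive-definite forms (a, b, c) = a*x^2 + b*x*y + c*y^2 with b^2 - 4ac = D,
where reduced means |b| <= a <= c, with b >= 0 whenever |b| = a or a = c, and primitive means gcd(a, b, c) = 1.
Reduced forces 3a^2 <= |D| = 1983, so 1 <= a <= 25; b must have the parity of D, and c = (b^2 - D)/(4a) must be an integer >= a.
Enumerate a = 1..25, b in [-a, a]:
  a=1: (1, 1, 496)  [1]
  a=2: (2, -1, 248), (2, 1, 248)  [2]
  a=3: (3, 3, 166)  [1]
  a=4: (4, -1, 124), (4, 1, 124)  [2]
  a=5: none
  a=6: (6, -3, 83), (6, 3, 83)  [2]
  a=7: none
  a=8: (8, -1, 62), (8, 1, 62)  [2]
  a=9..11: none
  a=12: (12, -9, 43), (12, 9, 43)  [2]
  a=13..15: none
  a=16: (16, -1, 31), (16, 1, 31)  [2]
  a=17..22: none
  a=23: (23, -15, 24), (23, 15, 24)  [2]
  a=24..25: none
Total reduced forms: 1 + 2 + 1 + 2 + 2 + 2 + 2 + 2 + 2 = 16
h = 16

16


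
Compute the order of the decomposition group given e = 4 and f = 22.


|D_P| = e * f
= 4 * 22
= 88

88


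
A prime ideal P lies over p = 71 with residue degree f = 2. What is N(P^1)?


N(P^a) = p^(a*f)
= 71^(1*2)
= 71^2
= 5041

5041


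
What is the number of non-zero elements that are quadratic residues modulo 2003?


For prime p, the number of non-zero quadratic residues is (p-1)/2.
= (2003-1)/2
= 1001

1001


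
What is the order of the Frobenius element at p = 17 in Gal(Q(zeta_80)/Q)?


The Frobenius at p in Gal(Q(zeta_n)/Q) = (Z/nZ)* is the class of p, so its order is ord_80(17), the smallest k >= 1 with 17^k = 1 mod 80.
n = 80 = 2^4 * 5, phi(80) = 32; the order divides phi(n).
Divisors of 32: 1, 2, 4, 8, 16, 32
Repeated squaring mod 80: 17^1 = 17, 17^2 = 49, 17^4 = 1, 17^8 = 1, 17^16 = 1, 17^32 = 1
Test divisors in increasing order:
  k=1: 17^1 = 17 mod 80
  k=2: 17^2 = 49 mod 80
  k=4: 17^4 = 1 mod 80  <- first divisor giving 1
Order = 4

4


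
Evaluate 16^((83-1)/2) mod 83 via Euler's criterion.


p = 83 is prime and the exponent is (p-1)/2 = 41, so by Euler's criterion 16^41 = (16/83) = +1 or -1 mod 83.
Compute by square-and-multiply:
  41 = 32 + 8 + 1 (binary 101001)
  Repeated squaring mod 83: 16^1 = 16, 16^2 = 7, 16^4 = 49, 16^8 = 77, 16^16 = 36, 16^32 = 51
  16^41 = 16^32 * 16^8 * 16^1 = 51 * 77 * 16 mod 83
    51 * 77 = 3927 = 26 mod 83
    26 * 16 = 416 = 1 mod 83
  16^41 = 1 mod 83
Result 1: 16 is a quadratic residue mod 83.
16^41 mod 83 = 1

1


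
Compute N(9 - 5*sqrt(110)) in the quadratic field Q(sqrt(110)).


N(a + b*sqrt(d)) = a^2 - d*b^2
= (9)^2 - (110)*(-5)^2
= 81 - 2750
= -2669

-2669


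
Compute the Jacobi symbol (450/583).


Compute (450/583) via quadratic reciprocity:
  pull out 2: (2/583) = +1  (since 583 mod 8 = 7)
  reciprocity: (225/583) -> +(583/225)
  reduce: (133/225)
  reciprocity: (133/225) -> +(225/133)
  reduce: (92/133)
  pull out 2: (2/133) = -1  (since 133 mod 8 = 5)
  pull out 2: (2/133) = -1  (since 133 mod 8 = 5)
  reciprocity: (23/133) -> +(133/23)
  reduce: (18/23)
  pull out 2: (2/23) = +1  (since 23 mod 8 = 7)
  reciprocity: (9/23) -> +(23/9)
  reduce: (5/9)
  reciprocity: (5/9) -> +(9/5)
  reduce: (4/5)
  pull out 2: (2/5) = -1  (since 5 mod 8 = 5)
  pull out 2: (2/5) = -1  (since 5 mod 8 = 5)
  (1/5) = 1
Product of signs = 1

1


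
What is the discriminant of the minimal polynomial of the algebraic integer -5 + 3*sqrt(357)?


The element -5 + 3*sqrt(357) has minimal polynomial:
x^2 + 10*x - 3188
Discriminant = (10)^2 - 4*(-3188)
= 100 + 12752
= 12852

12852


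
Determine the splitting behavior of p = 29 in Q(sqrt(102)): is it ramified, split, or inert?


K = Q(sqrt(102)). Since d mod 4 = 2, disc(K) = 408.
Check p | disc: 408 mod 29 = 2.
p does not divide disc. Compute Legendre symbol (d/p):
15^((29-1)/2) mod 29 = -1
(d/p) = -1, so p is inert: (p) stays prime with e=1, f=2, g=1.
Therefore p is inert.

inert


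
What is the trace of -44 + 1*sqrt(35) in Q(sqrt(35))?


Tr(a + b*sqrt(d)) = (a + b*sqrt(d)) + (a - b*sqrt(d)) = 2a
= 2 * (-44)
= -88

-88


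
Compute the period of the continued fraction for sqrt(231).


Run the CF algorithm for sqrt(231).
a_0 = floor(sqrt(231)) = 15; set m_0=0, q_0=1.
Recurrence: m' = q*a - m,  q' = (d - m'^2)/q,  a' = floor((a_0 + m')/q').
  step 1: m=15, q=6, a=5
  step 2: m=15, q=1, a=30
a_2 = 2*a_0 = 30, so the period closes here.
sqrt(231) = [15; 5, 30]
Period length = 2

2


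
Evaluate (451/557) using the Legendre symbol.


p = 557 is prime, so compute (451/557) with the reciprocity algorithm (Jacobi-symbol steps: pull out 2s via (2/n), flip via reciprocity, reduce):
  reciprocity: (451/557) -> +(557/451)
  reduce: (106/451)
  pull out 2: (2/451) = -1  (since 451 mod 8 = 3)
  reciprocity: (53/451) -> +(451/53)
  reduce: (27/53)
  reciprocity: (27/53) -> +(53/27)
  reduce: (26/27)
  pull out 2: (2/27) = -1  (since 27 mod 8 = 3)
  reciprocity: (13/27) -> +(27/13)
  reduce: (1/13)
  (1/13) = 1
Product of signs = 1
(451/557) = 1

1


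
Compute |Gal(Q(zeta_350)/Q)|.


|Gal(Q(zeta_350)/Q)| = phi(350)
= 120

120


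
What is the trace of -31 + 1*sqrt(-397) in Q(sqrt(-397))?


Tr(a + b*sqrt(d)) = (a + b*sqrt(d)) + (a - b*sqrt(d)) = 2a
= 2 * (-31)
= -62

-62


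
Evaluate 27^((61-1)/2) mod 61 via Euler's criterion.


p = 61 is prime and the exponent is (p-1)/2 = 30, so by Euler's criterion 27^30 = (27/61) = +1 or -1 mod 61.
Compute by square-and-multiply:
  30 = 16 + 8 + 4 + 2 (binary 11110)
  Repeated squaring mod 61: 27^1 = 27, 27^2 = 58, 27^4 = 9, 27^8 = 20, 27^16 = 34
  27^30 = 27^16 * 27^8 * 27^4 * 27^2 = 34 * 20 * 9 * 58 mod 61
    34 * 20 = 680 = 9 mod 61
    9 * 9 = 81 = 20 mod 61
    20 * 58 = 1160 = 1 mod 61
  27^30 = 1 mod 61
Result 1: 27 is a quadratic residue mod 61.
27^30 mod 61 = 1

1


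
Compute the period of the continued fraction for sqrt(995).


Run the CF algorithm for sqrt(995).
a_0 = floor(sqrt(995)) = 31; set m_0=0, q_0=1.
Recurrence: m' = q*a - m,  q' = (d - m'^2)/q,  a' = floor((a_0 + m')/q').
  step 1: m=31, q=34, a=1
  step 2: m=3, q=29, a=1
  step 3: m=26, q=11, a=5
  step 4: m=29, q=14, a=4
  step 5: m=27, q=19, a=3
  step 6: m=30, q=5, a=12
  step 7: m=30, q=19, a=3
  step 8: m=27, q=14, a=4
  step 9: m=29, q=11, a=5
  step 10: m=26, q=29, a=1
  step 11: m=3, q=34, a=1
  step 12: m=31, q=1, a=62
a_12 = 2*a_0 = 62, so the period closes here.
sqrt(995) = [31; 1, 1, 5, 4, 3, 12, 3, 4, 5, 1, 1, 62]
Period length = 12

12


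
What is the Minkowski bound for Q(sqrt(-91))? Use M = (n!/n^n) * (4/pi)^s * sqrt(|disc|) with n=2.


d = -91, d mod 4 = 1, so disc(K) = d = -91; |disc(K)| = 91
Imaginary quadratic field, so n = 2, s = r2 = 1, r1 = 0
M = (n!/n^n) * (4/pi)^s * sqrt(|disc(K)|) = (2!/2^2) * (4/pi)^1 * sqrt(91)
= 0.5 * 1.273240 * 9.539392
= 6.0730

6.0730


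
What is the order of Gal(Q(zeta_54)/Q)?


|Gal(Q(zeta_54)/Q)| = phi(54)
= 18

18


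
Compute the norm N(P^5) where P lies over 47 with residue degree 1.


N(P^a) = p^(a*f)
= 47^(5*1)
= 47^5
= 229345007

229345007


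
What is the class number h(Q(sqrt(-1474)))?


K = Q(sqrt(-1474)). d mod 4 = 2, so D = disc(K) = 4d = -5896
h(K) equals the number of primitive reduced positive-definite forms (a, b, c) = a*x^2 + b*x*y + c*y^2 with b^2 - 4ac = D,
where reduced means |b| <= a <= c, with b >= 0 whenever |b| = a or a = c, and primitive means gcd(a, b, c) = 1.
Reduced forces 3a^2 <= |D| = 5896, so 1 <= a <= 44; b must have the parity of D, and c = (b^2 - D)/(4a) must be an integer >= a.
Enumerate a = 1..44, b in [-a, a]:
  a=1: (1, 0, 1474)  [1]
  a=2: (2, 0, 737)  [1]
  a=3..4: none
  a=5: (5, -2, 295), (5, 2, 295)  [2]
  a=6..9: none
  a=10: (10, -8, 149), (10, 8, 149)  [2]
  a=11: (11, 0, 134)  [1]
  a=12..21: none
  a=22: (22, 0, 67)  [1]
  a=23..24: none
  a=25: (25, -2, 59), (25, 2, 59)  [2]
  a=26..28: none
  a=29: (29, -22, 55), (29, 22, 55)  [2]
  a=30: none
  a=31: (31, -26, 53), (31, 26, 53)  [2]
  a=32..40: none
  a=41: (41, -34, 43), (41, 34, 43)  [2]
  a=42..44: none
Total reduced forms: 1 + 1 + 2 + 2 + 1 + 1 + 2 + 2 + 2 + 2 = 16
h = 16

16


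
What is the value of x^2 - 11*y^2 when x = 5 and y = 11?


x^2 - d*y^2
= 5^2 - 11*11^2
= 25 - 1331
= -1306

-1306


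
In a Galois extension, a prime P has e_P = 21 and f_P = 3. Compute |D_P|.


|D_P| = e * f
= 21 * 3
= 63

63


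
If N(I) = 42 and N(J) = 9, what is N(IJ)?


N(IJ) = N(I) * N(J)
= 42 * 9
= 378

378


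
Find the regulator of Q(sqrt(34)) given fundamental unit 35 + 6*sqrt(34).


epsilon = 35 + 6*sqrt(34)
= 69.9857
R = ln(69.9857)
= 4.2483

4.2483


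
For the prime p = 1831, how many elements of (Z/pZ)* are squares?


For prime p, the number of non-zero quadratic residues is (p-1)/2.
= (1831-1)/2
= 915

915


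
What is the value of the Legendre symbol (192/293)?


p = 293 is prime, so compute (192/293) with the reciprocity algorithm (Jacobi-symbol steps: pull out 2s via (2/n), flip via reciprocity, reduce):
  pull out 2: (2/293) = -1  (since 293 mod 8 = 5)
  pull out 2: (2/293) = -1  (since 293 mod 8 = 5)
  pull out 2: (2/293) = -1  (since 293 mod 8 = 5)
  pull out 2: (2/293) = -1  (since 293 mod 8 = 5)
  pull out 2: (2/293) = -1  (since 293 mod 8 = 5)
  pull out 2: (2/293) = -1  (since 293 mod 8 = 5)
  reciprocity: (3/293) -> +(293/3)
  reduce: (2/3)
  pull out 2: (2/3) = -1  (since 3 mod 8 = 3)
  (1/3) = 1
Product of signs = -1
(192/293) = -1

-1


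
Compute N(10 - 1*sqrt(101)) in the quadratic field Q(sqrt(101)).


N(a + b*sqrt(d)) = a^2 - d*b^2
= (10)^2 - (101)*(-1)^2
= 100 - 101
= -1

-1


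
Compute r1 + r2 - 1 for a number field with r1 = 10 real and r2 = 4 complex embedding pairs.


By Dirichlet's unit theorem:
rank = r1 + r2 - 1
= 10 + 4 - 1
= 13

13


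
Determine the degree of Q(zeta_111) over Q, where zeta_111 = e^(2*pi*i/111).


The degree equals Euler's totient phi(111).
111 = 3 * 37
phi(111) = 72

72


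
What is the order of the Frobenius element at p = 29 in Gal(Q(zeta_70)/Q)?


The Frobenius at p in Gal(Q(zeta_n)/Q) = (Z/nZ)* is the class of p, so its order is ord_70(29), the smallest k >= 1 with 29^k = 1 mod 70.
n = 70 = 2 * 5 * 7, phi(70) = 24; the order divides phi(n).
Divisors of 24: 1, 2, 3, 4, 6, 8, 12, 24
Repeated squaring mod 70: 29^1 = 29, 29^2 = 1, 29^4 = 1, 29^8 = 1, 29^16 = 1
Test divisors in increasing order:
  k=1: 29^1 = 29 mod 70
  k=2: 29^2 = 1 mod 70  <- first divisor giving 1
Order = 2

2


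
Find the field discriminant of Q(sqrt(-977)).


For K = Q(sqrt(d)) with d squarefree: disc(K) = d if d = 1 mod 4, and disc(K) = 4d if d = 2 or 3 mod 4.
Here d = -977, and d mod 4 = 3.
d = 3 mod 4, not 1 (O_K = Z[sqrt(d)]), so disc(K) = 4d = 4 * (-977) = -3908

-3908


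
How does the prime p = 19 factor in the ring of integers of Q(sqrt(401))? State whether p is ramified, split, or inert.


K = Q(sqrt(401)). Since d mod 4 = 1, disc(K) = 401.
Check p | disc: 401 mod 19 = 2.
p does not divide disc. Compute Legendre symbol (d/p):
2^((19-1)/2) mod 19 = -1
(d/p) = -1, so p is inert: (p) stays prime with e=1, f=2, g=1.
Therefore p is inert.

inert


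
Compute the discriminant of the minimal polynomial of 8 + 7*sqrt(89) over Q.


The element 8 + 7*sqrt(89) has minimal polynomial:
x^2 - 16*x - 4297
Discriminant = (-16)^2 - 4*(-4297)
= 256 + 17188
= 17444

17444


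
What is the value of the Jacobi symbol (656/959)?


Compute (656/959) via quadratic reciprocity:
  pull out 2: (2/959) = +1  (since 959 mod 8 = 7)
  pull out 2: (2/959) = +1  (since 959 mod 8 = 7)
  pull out 2: (2/959) = +1  (since 959 mod 8 = 7)
  pull out 2: (2/959) = +1  (since 959 mod 8 = 7)
  reciprocity: (41/959) -> +(959/41)
  reduce: (16/41)
  pull out 2: (2/41) = +1  (since 41 mod 8 = 1)
  pull out 2: (2/41) = +1  (since 41 mod 8 = 1)
  pull out 2: (2/41) = +1  (since 41 mod 8 = 1)
  pull out 2: (2/41) = +1  (since 41 mod 8 = 1)
  (1/41) = 1
Product of signs = 1

1


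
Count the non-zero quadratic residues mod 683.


For prime p, the number of non-zero quadratic residues is (p-1)/2.
= (683-1)/2
= 341

341
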